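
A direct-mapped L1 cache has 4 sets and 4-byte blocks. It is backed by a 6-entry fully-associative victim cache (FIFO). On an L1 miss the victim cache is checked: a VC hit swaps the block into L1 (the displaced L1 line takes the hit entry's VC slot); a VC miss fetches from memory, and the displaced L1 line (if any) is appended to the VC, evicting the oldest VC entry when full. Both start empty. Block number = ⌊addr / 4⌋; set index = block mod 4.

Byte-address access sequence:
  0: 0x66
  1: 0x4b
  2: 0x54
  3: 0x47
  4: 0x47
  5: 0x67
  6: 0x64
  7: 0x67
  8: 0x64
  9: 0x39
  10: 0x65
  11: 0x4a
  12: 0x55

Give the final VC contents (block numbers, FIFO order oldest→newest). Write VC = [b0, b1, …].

  [0] addr=0x66 blk=25 s=1: MISS | VC []
  [1] addr=0x4b blk=18 s=2: MISS | VC []
  [2] addr=0x54 blk=21 s=1: MISS | VC [25]
  [3] addr=0x47 blk=17 s=1: MISS | VC [25, 21]
  [4] addr=0x47 blk=17 s=1: L1-HIT | VC [25, 21]
  [5] addr=0x67 blk=25 s=1: VC-HIT | VC [17, 21]
  [6] addr=0x64 blk=25 s=1: L1-HIT | VC [17, 21]
  [7] addr=0x67 blk=25 s=1: L1-HIT | VC [17, 21]
  [8] addr=0x64 blk=25 s=1: L1-HIT | VC [17, 21]
  [9] addr=0x39 blk=14 s=2: MISS | VC [17, 21, 18]
  [10] addr=0x65 blk=25 s=1: L1-HIT | VC [17, 21, 18]
  [11] addr=0x4a blk=18 s=2: VC-HIT | VC [17, 21, 14]
  [12] addr=0x55 blk=21 s=1: VC-HIT | VC [17, 25, 14]

VC = [17, 25, 14]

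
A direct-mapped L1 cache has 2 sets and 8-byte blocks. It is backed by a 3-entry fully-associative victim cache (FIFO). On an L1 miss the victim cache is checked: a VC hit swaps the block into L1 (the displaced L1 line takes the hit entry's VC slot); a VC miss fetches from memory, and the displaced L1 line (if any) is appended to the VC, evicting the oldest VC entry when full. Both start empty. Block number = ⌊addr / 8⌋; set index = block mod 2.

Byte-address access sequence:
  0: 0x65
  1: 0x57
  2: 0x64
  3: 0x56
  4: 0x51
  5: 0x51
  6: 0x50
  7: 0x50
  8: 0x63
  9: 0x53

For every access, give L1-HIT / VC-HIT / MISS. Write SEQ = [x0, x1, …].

0: 0x65 (blk 12, set 0) → MISS  vc=[]
1: 0x57 (blk 10, set 0) → MISS  vc=[12]
2: 0x64 (blk 12, set 0) → VC-HIT  vc=[10]
3: 0x56 (blk 10, set 0) → VC-HIT  vc=[12]
4: 0x51 (blk 10, set 0) → L1-HIT  vc=[12]
5: 0x51 (blk 10, set 0) → L1-HIT  vc=[12]
6: 0x50 (blk 10, set 0) → L1-HIT  vc=[12]
7: 0x50 (blk 10, set 0) → L1-HIT  vc=[12]
8: 0x63 (blk 12, set 0) → VC-HIT  vc=[10]
9: 0x53 (blk 10, set 0) → VC-HIT  vc=[12]

SEQ = [MISS, MISS, VC-HIT, VC-HIT, L1-HIT, L1-HIT, L1-HIT, L1-HIT, VC-HIT, VC-HIT]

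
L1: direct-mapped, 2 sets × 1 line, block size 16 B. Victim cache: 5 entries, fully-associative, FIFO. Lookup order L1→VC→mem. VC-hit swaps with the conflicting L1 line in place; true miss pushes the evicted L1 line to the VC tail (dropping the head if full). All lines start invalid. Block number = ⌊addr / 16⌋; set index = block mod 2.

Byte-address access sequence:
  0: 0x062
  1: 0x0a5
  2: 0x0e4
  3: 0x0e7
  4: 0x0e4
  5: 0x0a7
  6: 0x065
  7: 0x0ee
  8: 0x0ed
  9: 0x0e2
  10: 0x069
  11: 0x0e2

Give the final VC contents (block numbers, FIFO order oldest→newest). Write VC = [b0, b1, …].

VC = [10, 6]

  [0] addr=0x62 blk=6 s=0: MISS | VC []
  [1] addr=0xa5 blk=10 s=0: MISS | VC [6]
  [2] addr=0xe4 blk=14 s=0: MISS | VC [6, 10]
  [3] addr=0xe7 blk=14 s=0: L1-HIT | VC [6, 10]
  [4] addr=0xe4 blk=14 s=0: L1-HIT | VC [6, 10]
  [5] addr=0xa7 blk=10 s=0: VC-HIT | VC [6, 14]
  [6] addr=0x65 blk=6 s=0: VC-HIT | VC [10, 14]
  [7] addr=0xee blk=14 s=0: VC-HIT | VC [10, 6]
  [8] addr=0xed blk=14 s=0: L1-HIT | VC [10, 6]
  [9] addr=0xe2 blk=14 s=0: L1-HIT | VC [10, 6]
  [10] addr=0x69 blk=6 s=0: VC-HIT | VC [10, 14]
  [11] addr=0xe2 blk=14 s=0: VC-HIT | VC [10, 6]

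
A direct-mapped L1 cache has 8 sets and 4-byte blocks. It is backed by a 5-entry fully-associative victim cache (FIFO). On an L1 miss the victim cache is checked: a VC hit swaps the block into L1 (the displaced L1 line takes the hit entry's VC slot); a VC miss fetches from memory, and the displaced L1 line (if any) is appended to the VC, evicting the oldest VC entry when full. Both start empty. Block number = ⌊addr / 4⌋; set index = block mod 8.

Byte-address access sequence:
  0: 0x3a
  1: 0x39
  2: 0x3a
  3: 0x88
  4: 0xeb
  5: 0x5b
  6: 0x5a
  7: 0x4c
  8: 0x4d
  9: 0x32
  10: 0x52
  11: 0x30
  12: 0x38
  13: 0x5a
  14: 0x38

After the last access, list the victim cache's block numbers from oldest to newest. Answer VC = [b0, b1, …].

  [0] addr=0x3a blk=14 s=6: MISS | VC []
  [1] addr=0x39 blk=14 s=6: L1-HIT | VC []
  [2] addr=0x3a blk=14 s=6: L1-HIT | VC []
  [3] addr=0x88 blk=34 s=2: MISS | VC []
  [4] addr=0xeb blk=58 s=2: MISS | VC [34]
  [5] addr=0x5b blk=22 s=6: MISS | VC [34, 14]
  [6] addr=0x5a blk=22 s=6: L1-HIT | VC [34, 14]
  [7] addr=0x4c blk=19 s=3: MISS | VC [34, 14]
  [8] addr=0x4d blk=19 s=3: L1-HIT | VC [34, 14]
  [9] addr=0x32 blk=12 s=4: MISS | VC [34, 14]
  [10] addr=0x52 blk=20 s=4: MISS | VC [34, 14, 12]
  [11] addr=0x30 blk=12 s=4: VC-HIT | VC [34, 14, 20]
  [12] addr=0x38 blk=14 s=6: VC-HIT | VC [34, 22, 20]
  [13] addr=0x5a blk=22 s=6: VC-HIT | VC [34, 14, 20]
  [14] addr=0x38 blk=14 s=6: VC-HIT | VC [34, 22, 20]

VC = [34, 22, 20]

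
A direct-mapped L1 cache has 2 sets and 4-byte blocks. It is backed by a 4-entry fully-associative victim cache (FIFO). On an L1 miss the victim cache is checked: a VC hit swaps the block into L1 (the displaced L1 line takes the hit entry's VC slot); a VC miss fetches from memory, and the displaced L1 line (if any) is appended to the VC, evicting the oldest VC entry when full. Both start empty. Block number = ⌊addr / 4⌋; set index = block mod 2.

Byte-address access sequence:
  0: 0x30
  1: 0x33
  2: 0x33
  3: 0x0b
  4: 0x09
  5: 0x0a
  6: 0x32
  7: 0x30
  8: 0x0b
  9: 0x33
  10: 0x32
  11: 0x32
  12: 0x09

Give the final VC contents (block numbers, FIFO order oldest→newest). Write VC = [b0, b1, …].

VC = [12]

  [0] addr=0x30 blk=12 s=0: MISS | VC []
  [1] addr=0x33 blk=12 s=0: L1-HIT | VC []
  [2] addr=0x33 blk=12 s=0: L1-HIT | VC []
  [3] addr=0xb blk=2 s=0: MISS | VC [12]
  [4] addr=0x9 blk=2 s=0: L1-HIT | VC [12]
  [5] addr=0xa blk=2 s=0: L1-HIT | VC [12]
  [6] addr=0x32 blk=12 s=0: VC-HIT | VC [2]
  [7] addr=0x30 blk=12 s=0: L1-HIT | VC [2]
  [8] addr=0xb blk=2 s=0: VC-HIT | VC [12]
  [9] addr=0x33 blk=12 s=0: VC-HIT | VC [2]
  [10] addr=0x32 blk=12 s=0: L1-HIT | VC [2]
  [11] addr=0x32 blk=12 s=0: L1-HIT | VC [2]
  [12] addr=0x9 blk=2 s=0: VC-HIT | VC [12]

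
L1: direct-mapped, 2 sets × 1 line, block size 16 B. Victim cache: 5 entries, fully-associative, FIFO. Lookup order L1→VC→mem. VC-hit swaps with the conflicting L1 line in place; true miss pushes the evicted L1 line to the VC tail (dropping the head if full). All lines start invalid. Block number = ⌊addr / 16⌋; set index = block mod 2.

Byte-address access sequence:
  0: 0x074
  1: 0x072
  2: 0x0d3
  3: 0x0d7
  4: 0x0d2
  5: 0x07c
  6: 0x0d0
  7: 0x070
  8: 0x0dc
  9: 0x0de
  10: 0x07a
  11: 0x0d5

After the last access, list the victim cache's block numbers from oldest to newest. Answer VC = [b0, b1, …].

VC = [7]

0: 0x74 (blk 7, set 1) → MISS  vc=[]
1: 0x72 (blk 7, set 1) → L1-HIT  vc=[]
2: 0xd3 (blk 13, set 1) → MISS  vc=[7]
3: 0xd7 (blk 13, set 1) → L1-HIT  vc=[7]
4: 0xd2 (blk 13, set 1) → L1-HIT  vc=[7]
5: 0x7c (blk 7, set 1) → VC-HIT  vc=[13]
6: 0xd0 (blk 13, set 1) → VC-HIT  vc=[7]
7: 0x70 (blk 7, set 1) → VC-HIT  vc=[13]
8: 0xdc (blk 13, set 1) → VC-HIT  vc=[7]
9: 0xde (blk 13, set 1) → L1-HIT  vc=[7]
10: 0x7a (blk 7, set 1) → VC-HIT  vc=[13]
11: 0xd5 (blk 13, set 1) → VC-HIT  vc=[7]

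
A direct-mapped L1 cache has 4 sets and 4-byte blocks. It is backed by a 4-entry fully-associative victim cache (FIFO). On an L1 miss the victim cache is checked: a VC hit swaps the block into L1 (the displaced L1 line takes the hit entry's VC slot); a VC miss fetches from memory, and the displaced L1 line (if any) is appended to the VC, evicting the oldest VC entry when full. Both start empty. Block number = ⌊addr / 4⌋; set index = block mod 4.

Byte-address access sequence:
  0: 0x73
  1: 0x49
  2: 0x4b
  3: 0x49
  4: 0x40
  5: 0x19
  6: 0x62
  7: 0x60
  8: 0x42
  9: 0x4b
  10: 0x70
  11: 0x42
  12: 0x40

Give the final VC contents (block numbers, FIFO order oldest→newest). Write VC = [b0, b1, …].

VC = [28, 6, 24]

  [0] addr=0x73 blk=28 s=0: MISS | VC []
  [1] addr=0x49 blk=18 s=2: MISS | VC []
  [2] addr=0x4b blk=18 s=2: L1-HIT | VC []
  [3] addr=0x49 blk=18 s=2: L1-HIT | VC []
  [4] addr=0x40 blk=16 s=0: MISS | VC [28]
  [5] addr=0x19 blk=6 s=2: MISS | VC [28, 18]
  [6] addr=0x62 blk=24 s=0: MISS | VC [28, 18, 16]
  [7] addr=0x60 blk=24 s=0: L1-HIT | VC [28, 18, 16]
  [8] addr=0x42 blk=16 s=0: VC-HIT | VC [28, 18, 24]
  [9] addr=0x4b blk=18 s=2: VC-HIT | VC [28, 6, 24]
  [10] addr=0x70 blk=28 s=0: VC-HIT | VC [16, 6, 24]
  [11] addr=0x42 blk=16 s=0: VC-HIT | VC [28, 6, 24]
  [12] addr=0x40 blk=16 s=0: L1-HIT | VC [28, 6, 24]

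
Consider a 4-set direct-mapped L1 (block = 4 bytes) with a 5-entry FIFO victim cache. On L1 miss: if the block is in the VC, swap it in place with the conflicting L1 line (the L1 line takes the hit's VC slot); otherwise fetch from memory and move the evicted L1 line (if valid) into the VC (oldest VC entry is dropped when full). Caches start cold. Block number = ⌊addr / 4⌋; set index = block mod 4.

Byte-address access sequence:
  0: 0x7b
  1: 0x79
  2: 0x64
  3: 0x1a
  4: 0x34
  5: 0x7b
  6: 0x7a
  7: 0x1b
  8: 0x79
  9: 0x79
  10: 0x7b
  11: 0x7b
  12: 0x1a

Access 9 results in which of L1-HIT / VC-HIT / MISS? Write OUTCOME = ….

OUTCOME = L1-HIT

#0 0x7b→b30/s2 MISS; vc=[]
#1 0x79→b30/s2 L1-HIT; vc=[]
#2 0x64→b25/s1 MISS; vc=[]
#3 0x1a→b6/s2 MISS; vc=[30]
#4 0x34→b13/s1 MISS; vc=[30,25]
#5 0x7b→b30/s2 VC-HIT; vc=[6,25]
#6 0x7a→b30/s2 L1-HIT; vc=[6,25]
#7 0x1b→b6/s2 VC-HIT; vc=[30,25]
#8 0x79→b30/s2 VC-HIT; vc=[6,25]
#9 0x79→b30/s2 L1-HIT; vc=[6,25]
#10 0x7b→b30/s2 L1-HIT; vc=[6,25]
#11 0x7b→b30/s2 L1-HIT; vc=[6,25]
#12 0x1a→b6/s2 VC-HIT; vc=[30,25]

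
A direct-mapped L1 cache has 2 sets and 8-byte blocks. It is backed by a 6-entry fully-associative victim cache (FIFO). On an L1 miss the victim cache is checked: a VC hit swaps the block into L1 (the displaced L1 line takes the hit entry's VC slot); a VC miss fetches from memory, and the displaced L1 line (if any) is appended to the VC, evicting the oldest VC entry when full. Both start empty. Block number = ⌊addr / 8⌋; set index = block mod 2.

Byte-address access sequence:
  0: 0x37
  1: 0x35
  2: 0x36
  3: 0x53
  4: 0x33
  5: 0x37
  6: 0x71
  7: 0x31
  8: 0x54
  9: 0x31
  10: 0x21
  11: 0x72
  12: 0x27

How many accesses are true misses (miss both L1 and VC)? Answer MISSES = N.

MISSES = 4

#0 0x37→b6/s0 MISS; vc=[]
#1 0x35→b6/s0 L1-HIT; vc=[]
#2 0x36→b6/s0 L1-HIT; vc=[]
#3 0x53→b10/s0 MISS; vc=[6]
#4 0x33→b6/s0 VC-HIT; vc=[10]
#5 0x37→b6/s0 L1-HIT; vc=[10]
#6 0x71→b14/s0 MISS; vc=[10,6]
#7 0x31→b6/s0 VC-HIT; vc=[10,14]
#8 0x54→b10/s0 VC-HIT; vc=[6,14]
#9 0x31→b6/s0 VC-HIT; vc=[10,14]
#10 0x21→b4/s0 MISS; vc=[10,14,6]
#11 0x72→b14/s0 VC-HIT; vc=[10,4,6]
#12 0x27→b4/s0 VC-HIT; vc=[10,14,6]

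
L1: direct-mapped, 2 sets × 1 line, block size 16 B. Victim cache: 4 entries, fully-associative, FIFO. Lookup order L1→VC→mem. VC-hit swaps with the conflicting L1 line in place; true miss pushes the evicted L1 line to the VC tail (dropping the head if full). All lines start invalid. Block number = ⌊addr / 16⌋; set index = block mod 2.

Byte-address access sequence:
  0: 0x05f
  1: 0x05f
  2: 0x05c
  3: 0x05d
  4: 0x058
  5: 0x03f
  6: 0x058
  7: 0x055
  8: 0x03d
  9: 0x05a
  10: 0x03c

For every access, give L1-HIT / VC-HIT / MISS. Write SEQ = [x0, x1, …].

0: 0x5f (blk 5, set 1) → MISS  vc=[]
1: 0x5f (blk 5, set 1) → L1-HIT  vc=[]
2: 0x5c (blk 5, set 1) → L1-HIT  vc=[]
3: 0x5d (blk 5, set 1) → L1-HIT  vc=[]
4: 0x58 (blk 5, set 1) → L1-HIT  vc=[]
5: 0x3f (blk 3, set 1) → MISS  vc=[5]
6: 0x58 (blk 5, set 1) → VC-HIT  vc=[3]
7: 0x55 (blk 5, set 1) → L1-HIT  vc=[3]
8: 0x3d (blk 3, set 1) → VC-HIT  vc=[5]
9: 0x5a (blk 5, set 1) → VC-HIT  vc=[3]
10: 0x3c (blk 3, set 1) → VC-HIT  vc=[5]

SEQ = [MISS, L1-HIT, L1-HIT, L1-HIT, L1-HIT, MISS, VC-HIT, L1-HIT, VC-HIT, VC-HIT, VC-HIT]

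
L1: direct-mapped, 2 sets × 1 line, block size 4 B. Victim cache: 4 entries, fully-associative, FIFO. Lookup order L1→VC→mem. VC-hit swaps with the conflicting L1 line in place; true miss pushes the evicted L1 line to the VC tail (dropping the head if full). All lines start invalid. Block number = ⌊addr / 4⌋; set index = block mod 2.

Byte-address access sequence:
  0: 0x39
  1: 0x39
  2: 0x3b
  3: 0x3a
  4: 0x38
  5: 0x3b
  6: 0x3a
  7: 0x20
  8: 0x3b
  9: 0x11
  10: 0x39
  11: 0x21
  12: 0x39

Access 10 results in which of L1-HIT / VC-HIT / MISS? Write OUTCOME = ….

#0 0x39→b14/s0 MISS; vc=[]
#1 0x39→b14/s0 L1-HIT; vc=[]
#2 0x3b→b14/s0 L1-HIT; vc=[]
#3 0x3a→b14/s0 L1-HIT; vc=[]
#4 0x38→b14/s0 L1-HIT; vc=[]
#5 0x3b→b14/s0 L1-HIT; vc=[]
#6 0x3a→b14/s0 L1-HIT; vc=[]
#7 0x20→b8/s0 MISS; vc=[14]
#8 0x3b→b14/s0 VC-HIT; vc=[8]
#9 0x11→b4/s0 MISS; vc=[8,14]
#10 0x39→b14/s0 VC-HIT; vc=[8,4]
#11 0x21→b8/s0 VC-HIT; vc=[14,4]
#12 0x39→b14/s0 VC-HIT; vc=[8,4]

OUTCOME = VC-HIT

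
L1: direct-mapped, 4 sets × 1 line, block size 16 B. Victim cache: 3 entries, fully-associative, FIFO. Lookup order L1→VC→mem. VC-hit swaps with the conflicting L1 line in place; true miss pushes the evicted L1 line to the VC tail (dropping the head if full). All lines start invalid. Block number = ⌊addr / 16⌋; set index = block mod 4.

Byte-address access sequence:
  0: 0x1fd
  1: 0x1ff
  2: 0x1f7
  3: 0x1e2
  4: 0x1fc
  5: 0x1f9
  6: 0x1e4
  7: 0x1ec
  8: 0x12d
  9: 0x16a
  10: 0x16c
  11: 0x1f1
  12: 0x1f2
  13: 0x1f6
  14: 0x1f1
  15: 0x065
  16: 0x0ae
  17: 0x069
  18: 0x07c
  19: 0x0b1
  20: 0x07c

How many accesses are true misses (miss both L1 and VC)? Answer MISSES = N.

MISSES = 8

#0 0x1fd→b31/s3 MISS; vc=[]
#1 0x1ff→b31/s3 L1-HIT; vc=[]
#2 0x1f7→b31/s3 L1-HIT; vc=[]
#3 0x1e2→b30/s2 MISS; vc=[]
#4 0x1fc→b31/s3 L1-HIT; vc=[]
#5 0x1f9→b31/s3 L1-HIT; vc=[]
#6 0x1e4→b30/s2 L1-HIT; vc=[]
#7 0x1ec→b30/s2 L1-HIT; vc=[]
#8 0x12d→b18/s2 MISS; vc=[30]
#9 0x16a→b22/s2 MISS; vc=[30,18]
#10 0x16c→b22/s2 L1-HIT; vc=[30,18]
#11 0x1f1→b31/s3 L1-HIT; vc=[30,18]
#12 0x1f2→b31/s3 L1-HIT; vc=[30,18]
#13 0x1f6→b31/s3 L1-HIT; vc=[30,18]
#14 0x1f1→b31/s3 L1-HIT; vc=[30,18]
#15 0x65→b6/s2 MISS; vc=[30,18,22]
#16 0xae→b10/s2 MISS; vc=[18,22,6]
#17 0x69→b6/s2 VC-HIT; vc=[18,22,10]
#18 0x7c→b7/s3 MISS; vc=[22,10,31]
#19 0xb1→b11/s3 MISS; vc=[10,31,7]
#20 0x7c→b7/s3 VC-HIT; vc=[10,31,11]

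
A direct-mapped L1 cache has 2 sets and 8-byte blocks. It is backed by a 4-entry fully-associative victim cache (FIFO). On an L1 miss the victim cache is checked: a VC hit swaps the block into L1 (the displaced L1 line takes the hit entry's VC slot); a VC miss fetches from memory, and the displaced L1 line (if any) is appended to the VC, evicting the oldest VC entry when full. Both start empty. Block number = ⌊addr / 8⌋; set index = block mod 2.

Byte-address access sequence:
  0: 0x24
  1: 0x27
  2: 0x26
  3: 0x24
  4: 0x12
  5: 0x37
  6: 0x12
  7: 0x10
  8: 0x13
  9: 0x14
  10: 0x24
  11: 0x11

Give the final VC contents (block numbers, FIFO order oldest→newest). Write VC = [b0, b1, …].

0: 0x24 (blk 4, set 0) → MISS  vc=[]
1: 0x27 (blk 4, set 0) → L1-HIT  vc=[]
2: 0x26 (blk 4, set 0) → L1-HIT  vc=[]
3: 0x24 (blk 4, set 0) → L1-HIT  vc=[]
4: 0x12 (blk 2, set 0) → MISS  vc=[4]
5: 0x37 (blk 6, set 0) → MISS  vc=[4, 2]
6: 0x12 (blk 2, set 0) → VC-HIT  vc=[4, 6]
7: 0x10 (blk 2, set 0) → L1-HIT  vc=[4, 6]
8: 0x13 (blk 2, set 0) → L1-HIT  vc=[4, 6]
9: 0x14 (blk 2, set 0) → L1-HIT  vc=[4, 6]
10: 0x24 (blk 4, set 0) → VC-HIT  vc=[2, 6]
11: 0x11 (blk 2, set 0) → VC-HIT  vc=[4, 6]

VC = [4, 6]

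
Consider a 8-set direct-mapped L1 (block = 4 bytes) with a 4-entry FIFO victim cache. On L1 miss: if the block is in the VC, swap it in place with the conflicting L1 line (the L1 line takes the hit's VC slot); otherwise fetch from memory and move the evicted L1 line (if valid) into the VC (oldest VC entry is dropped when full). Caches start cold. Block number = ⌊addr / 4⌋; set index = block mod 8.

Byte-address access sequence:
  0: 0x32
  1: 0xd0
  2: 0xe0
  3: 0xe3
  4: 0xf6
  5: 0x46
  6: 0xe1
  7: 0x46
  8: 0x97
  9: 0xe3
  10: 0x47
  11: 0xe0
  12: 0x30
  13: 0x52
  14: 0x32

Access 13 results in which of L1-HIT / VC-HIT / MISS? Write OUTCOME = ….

  [0] addr=0x32 blk=12 s=4: MISS | VC []
  [1] addr=0xd0 blk=52 s=4: MISS | VC [12]
  [2] addr=0xe0 blk=56 s=0: MISS | VC [12]
  [3] addr=0xe3 blk=56 s=0: L1-HIT | VC [12]
  [4] addr=0xf6 blk=61 s=5: MISS | VC [12]
  [5] addr=0x46 blk=17 s=1: MISS | VC [12]
  [6] addr=0xe1 blk=56 s=0: L1-HIT | VC [12]
  [7] addr=0x46 blk=17 s=1: L1-HIT | VC [12]
  [8] addr=0x97 blk=37 s=5: MISS | VC [12, 61]
  [9] addr=0xe3 blk=56 s=0: L1-HIT | VC [12, 61]
  [10] addr=0x47 blk=17 s=1: L1-HIT | VC [12, 61]
  [11] addr=0xe0 blk=56 s=0: L1-HIT | VC [12, 61]
  [12] addr=0x30 blk=12 s=4: VC-HIT | VC [52, 61]
  [13] addr=0x52 blk=20 s=4: MISS | VC [52, 61, 12]
  [14] addr=0x32 blk=12 s=4: VC-HIT | VC [52, 61, 20]

OUTCOME = MISS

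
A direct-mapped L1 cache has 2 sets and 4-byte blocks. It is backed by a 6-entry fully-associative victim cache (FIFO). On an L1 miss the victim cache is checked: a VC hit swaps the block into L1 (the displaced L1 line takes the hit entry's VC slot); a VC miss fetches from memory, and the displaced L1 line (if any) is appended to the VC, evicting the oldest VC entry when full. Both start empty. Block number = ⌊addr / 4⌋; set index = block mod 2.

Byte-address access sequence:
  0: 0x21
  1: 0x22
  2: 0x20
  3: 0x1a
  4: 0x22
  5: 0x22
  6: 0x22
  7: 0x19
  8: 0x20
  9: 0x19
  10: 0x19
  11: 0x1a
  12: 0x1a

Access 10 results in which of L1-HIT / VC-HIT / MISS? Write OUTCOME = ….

  [0] addr=0x21 blk=8 s=0: MISS | VC []
  [1] addr=0x22 blk=8 s=0: L1-HIT | VC []
  [2] addr=0x20 blk=8 s=0: L1-HIT | VC []
  [3] addr=0x1a blk=6 s=0: MISS | VC [8]
  [4] addr=0x22 blk=8 s=0: VC-HIT | VC [6]
  [5] addr=0x22 blk=8 s=0: L1-HIT | VC [6]
  [6] addr=0x22 blk=8 s=0: L1-HIT | VC [6]
  [7] addr=0x19 blk=6 s=0: VC-HIT | VC [8]
  [8] addr=0x20 blk=8 s=0: VC-HIT | VC [6]
  [9] addr=0x19 blk=6 s=0: VC-HIT | VC [8]
  [10] addr=0x19 blk=6 s=0: L1-HIT | VC [8]
  [11] addr=0x1a blk=6 s=0: L1-HIT | VC [8]
  [12] addr=0x1a blk=6 s=0: L1-HIT | VC [8]

OUTCOME = L1-HIT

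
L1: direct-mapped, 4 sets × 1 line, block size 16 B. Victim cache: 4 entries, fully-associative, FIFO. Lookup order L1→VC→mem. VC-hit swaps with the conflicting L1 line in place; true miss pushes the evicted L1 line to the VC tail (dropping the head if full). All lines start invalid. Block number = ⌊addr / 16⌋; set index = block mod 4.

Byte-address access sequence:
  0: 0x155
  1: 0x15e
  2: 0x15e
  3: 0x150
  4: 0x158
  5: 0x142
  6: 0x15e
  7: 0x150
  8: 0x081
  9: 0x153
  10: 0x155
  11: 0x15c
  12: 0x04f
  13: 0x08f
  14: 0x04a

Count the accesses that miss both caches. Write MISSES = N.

  [0] addr=0x155 blk=21 s=1: MISS | VC []
  [1] addr=0x15e blk=21 s=1: L1-HIT | VC []
  [2] addr=0x15e blk=21 s=1: L1-HIT | VC []
  [3] addr=0x150 blk=21 s=1: L1-HIT | VC []
  [4] addr=0x158 blk=21 s=1: L1-HIT | VC []
  [5] addr=0x142 blk=20 s=0: MISS | VC []
  [6] addr=0x15e blk=21 s=1: L1-HIT | VC []
  [7] addr=0x150 blk=21 s=1: L1-HIT | VC []
  [8] addr=0x81 blk=8 s=0: MISS | VC [20]
  [9] addr=0x153 blk=21 s=1: L1-HIT | VC [20]
  [10] addr=0x155 blk=21 s=1: L1-HIT | VC [20]
  [11] addr=0x15c blk=21 s=1: L1-HIT | VC [20]
  [12] addr=0x4f blk=4 s=0: MISS | VC [20, 8]
  [13] addr=0x8f blk=8 s=0: VC-HIT | VC [20, 4]
  [14] addr=0x4a blk=4 s=0: VC-HIT | VC [20, 8]

MISSES = 4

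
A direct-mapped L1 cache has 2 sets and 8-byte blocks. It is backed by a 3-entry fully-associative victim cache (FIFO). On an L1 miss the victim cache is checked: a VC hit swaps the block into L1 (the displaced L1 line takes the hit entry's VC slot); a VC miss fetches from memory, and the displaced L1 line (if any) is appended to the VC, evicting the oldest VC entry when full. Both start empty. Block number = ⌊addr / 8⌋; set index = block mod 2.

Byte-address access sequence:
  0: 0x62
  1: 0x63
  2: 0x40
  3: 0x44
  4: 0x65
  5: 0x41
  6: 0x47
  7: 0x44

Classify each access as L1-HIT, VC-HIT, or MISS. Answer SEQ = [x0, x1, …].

  [0] addr=0x62 blk=12 s=0: MISS | VC []
  [1] addr=0x63 blk=12 s=0: L1-HIT | VC []
  [2] addr=0x40 blk=8 s=0: MISS | VC [12]
  [3] addr=0x44 blk=8 s=0: L1-HIT | VC [12]
  [4] addr=0x65 blk=12 s=0: VC-HIT | VC [8]
  [5] addr=0x41 blk=8 s=0: VC-HIT | VC [12]
  [6] addr=0x47 blk=8 s=0: L1-HIT | VC [12]
  [7] addr=0x44 blk=8 s=0: L1-HIT | VC [12]

SEQ = [MISS, L1-HIT, MISS, L1-HIT, VC-HIT, VC-HIT, L1-HIT, L1-HIT]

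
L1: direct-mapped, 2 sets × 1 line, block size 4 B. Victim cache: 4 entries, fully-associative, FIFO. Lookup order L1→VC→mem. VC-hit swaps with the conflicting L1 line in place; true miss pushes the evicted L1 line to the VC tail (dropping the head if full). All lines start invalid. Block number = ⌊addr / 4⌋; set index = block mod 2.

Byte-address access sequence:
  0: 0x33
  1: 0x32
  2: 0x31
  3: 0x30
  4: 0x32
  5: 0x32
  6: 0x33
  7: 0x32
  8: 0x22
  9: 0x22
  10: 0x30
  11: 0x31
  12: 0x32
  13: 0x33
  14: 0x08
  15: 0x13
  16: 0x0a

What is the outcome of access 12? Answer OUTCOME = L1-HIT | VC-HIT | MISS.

OUTCOME = L1-HIT

0: 0x33 (blk 12, set 0) → MISS  vc=[]
1: 0x32 (blk 12, set 0) → L1-HIT  vc=[]
2: 0x31 (blk 12, set 0) → L1-HIT  vc=[]
3: 0x30 (blk 12, set 0) → L1-HIT  vc=[]
4: 0x32 (blk 12, set 0) → L1-HIT  vc=[]
5: 0x32 (blk 12, set 0) → L1-HIT  vc=[]
6: 0x33 (blk 12, set 0) → L1-HIT  vc=[]
7: 0x32 (blk 12, set 0) → L1-HIT  vc=[]
8: 0x22 (blk 8, set 0) → MISS  vc=[12]
9: 0x22 (blk 8, set 0) → L1-HIT  vc=[12]
10: 0x30 (blk 12, set 0) → VC-HIT  vc=[8]
11: 0x31 (blk 12, set 0) → L1-HIT  vc=[8]
12: 0x32 (blk 12, set 0) → L1-HIT  vc=[8]
13: 0x33 (blk 12, set 0) → L1-HIT  vc=[8]
14: 0x8 (blk 2, set 0) → MISS  vc=[8, 12]
15: 0x13 (blk 4, set 0) → MISS  vc=[8, 12, 2]
16: 0xa (blk 2, set 0) → VC-HIT  vc=[8, 12, 4]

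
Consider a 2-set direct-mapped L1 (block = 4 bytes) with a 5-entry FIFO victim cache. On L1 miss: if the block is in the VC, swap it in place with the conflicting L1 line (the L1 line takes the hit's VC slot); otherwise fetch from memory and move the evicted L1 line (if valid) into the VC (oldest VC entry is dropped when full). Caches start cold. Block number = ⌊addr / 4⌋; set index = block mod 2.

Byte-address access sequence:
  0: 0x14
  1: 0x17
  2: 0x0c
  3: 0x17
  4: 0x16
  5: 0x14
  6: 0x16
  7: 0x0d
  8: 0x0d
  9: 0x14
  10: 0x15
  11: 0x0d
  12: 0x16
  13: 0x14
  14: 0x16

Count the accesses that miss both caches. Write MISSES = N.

MISSES = 2

  [0] addr=0x14 blk=5 s=1: MISS | VC []
  [1] addr=0x17 blk=5 s=1: L1-HIT | VC []
  [2] addr=0xc blk=3 s=1: MISS | VC [5]
  [3] addr=0x17 blk=5 s=1: VC-HIT | VC [3]
  [4] addr=0x16 blk=5 s=1: L1-HIT | VC [3]
  [5] addr=0x14 blk=5 s=1: L1-HIT | VC [3]
  [6] addr=0x16 blk=5 s=1: L1-HIT | VC [3]
  [7] addr=0xd blk=3 s=1: VC-HIT | VC [5]
  [8] addr=0xd blk=3 s=1: L1-HIT | VC [5]
  [9] addr=0x14 blk=5 s=1: VC-HIT | VC [3]
  [10] addr=0x15 blk=5 s=1: L1-HIT | VC [3]
  [11] addr=0xd blk=3 s=1: VC-HIT | VC [5]
  [12] addr=0x16 blk=5 s=1: VC-HIT | VC [3]
  [13] addr=0x14 blk=5 s=1: L1-HIT | VC [3]
  [14] addr=0x16 blk=5 s=1: L1-HIT | VC [3]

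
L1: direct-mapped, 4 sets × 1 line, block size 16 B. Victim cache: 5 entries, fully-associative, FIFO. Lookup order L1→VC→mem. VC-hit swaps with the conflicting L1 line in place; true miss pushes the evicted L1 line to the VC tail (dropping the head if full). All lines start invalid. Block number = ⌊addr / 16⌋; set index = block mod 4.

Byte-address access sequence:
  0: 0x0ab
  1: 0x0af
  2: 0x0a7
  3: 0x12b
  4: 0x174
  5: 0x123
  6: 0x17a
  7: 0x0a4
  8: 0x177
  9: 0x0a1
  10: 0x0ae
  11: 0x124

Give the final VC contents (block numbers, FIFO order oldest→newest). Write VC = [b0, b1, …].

VC = [10]

0: 0xab (blk 10, set 2) → MISS  vc=[]
1: 0xaf (blk 10, set 2) → L1-HIT  vc=[]
2: 0xa7 (blk 10, set 2) → L1-HIT  vc=[]
3: 0x12b (blk 18, set 2) → MISS  vc=[10]
4: 0x174 (blk 23, set 3) → MISS  vc=[10]
5: 0x123 (blk 18, set 2) → L1-HIT  vc=[10]
6: 0x17a (blk 23, set 3) → L1-HIT  vc=[10]
7: 0xa4 (blk 10, set 2) → VC-HIT  vc=[18]
8: 0x177 (blk 23, set 3) → L1-HIT  vc=[18]
9: 0xa1 (blk 10, set 2) → L1-HIT  vc=[18]
10: 0xae (blk 10, set 2) → L1-HIT  vc=[18]
11: 0x124 (blk 18, set 2) → VC-HIT  vc=[10]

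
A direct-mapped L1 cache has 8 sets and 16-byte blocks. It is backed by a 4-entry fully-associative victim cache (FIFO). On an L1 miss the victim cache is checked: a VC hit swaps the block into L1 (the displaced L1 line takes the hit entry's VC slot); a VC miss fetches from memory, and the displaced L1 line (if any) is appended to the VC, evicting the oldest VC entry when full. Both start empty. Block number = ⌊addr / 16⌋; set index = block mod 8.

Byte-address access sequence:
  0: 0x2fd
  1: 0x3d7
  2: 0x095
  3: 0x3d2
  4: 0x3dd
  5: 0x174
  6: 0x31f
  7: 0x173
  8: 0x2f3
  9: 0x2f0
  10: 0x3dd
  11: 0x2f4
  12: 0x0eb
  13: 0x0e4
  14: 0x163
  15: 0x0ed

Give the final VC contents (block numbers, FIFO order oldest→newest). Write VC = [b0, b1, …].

VC = [23, 9, 22]

  [0] addr=0x2fd blk=47 s=7: MISS | VC []
  [1] addr=0x3d7 blk=61 s=5: MISS | VC []
  [2] addr=0x95 blk=9 s=1: MISS | VC []
  [3] addr=0x3d2 blk=61 s=5: L1-HIT | VC []
  [4] addr=0x3dd blk=61 s=5: L1-HIT | VC []
  [5] addr=0x174 blk=23 s=7: MISS | VC [47]
  [6] addr=0x31f blk=49 s=1: MISS | VC [47, 9]
  [7] addr=0x173 blk=23 s=7: L1-HIT | VC [47, 9]
  [8] addr=0x2f3 blk=47 s=7: VC-HIT | VC [23, 9]
  [9] addr=0x2f0 blk=47 s=7: L1-HIT | VC [23, 9]
  [10] addr=0x3dd blk=61 s=5: L1-HIT | VC [23, 9]
  [11] addr=0x2f4 blk=47 s=7: L1-HIT | VC [23, 9]
  [12] addr=0xeb blk=14 s=6: MISS | VC [23, 9]
  [13] addr=0xe4 blk=14 s=6: L1-HIT | VC [23, 9]
  [14] addr=0x163 blk=22 s=6: MISS | VC [23, 9, 14]
  [15] addr=0xed blk=14 s=6: VC-HIT | VC [23, 9, 22]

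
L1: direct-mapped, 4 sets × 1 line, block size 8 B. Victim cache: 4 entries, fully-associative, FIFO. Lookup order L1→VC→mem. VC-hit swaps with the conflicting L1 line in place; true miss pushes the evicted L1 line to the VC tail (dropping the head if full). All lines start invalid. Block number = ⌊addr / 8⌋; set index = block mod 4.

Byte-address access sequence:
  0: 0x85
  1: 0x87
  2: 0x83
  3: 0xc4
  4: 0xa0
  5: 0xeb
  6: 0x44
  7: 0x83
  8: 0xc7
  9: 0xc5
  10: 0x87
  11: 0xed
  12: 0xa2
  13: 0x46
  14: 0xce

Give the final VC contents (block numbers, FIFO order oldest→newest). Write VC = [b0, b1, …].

VC = [20, 24, 16, 29]

  [0] addr=0x85 blk=16 s=0: MISS | VC []
  [1] addr=0x87 blk=16 s=0: L1-HIT | VC []
  [2] addr=0x83 blk=16 s=0: L1-HIT | VC []
  [3] addr=0xc4 blk=24 s=0: MISS | VC [16]
  [4] addr=0xa0 blk=20 s=0: MISS | VC [16, 24]
  [5] addr=0xeb blk=29 s=1: MISS | VC [16, 24]
  [6] addr=0x44 blk=8 s=0: MISS | VC [16, 24, 20]
  [7] addr=0x83 blk=16 s=0: VC-HIT | VC [8, 24, 20]
  [8] addr=0xc7 blk=24 s=0: VC-HIT | VC [8, 16, 20]
  [9] addr=0xc5 blk=24 s=0: L1-HIT | VC [8, 16, 20]
  [10] addr=0x87 blk=16 s=0: VC-HIT | VC [8, 24, 20]
  [11] addr=0xed blk=29 s=1: L1-HIT | VC [8, 24, 20]
  [12] addr=0xa2 blk=20 s=0: VC-HIT | VC [8, 24, 16]
  [13] addr=0x46 blk=8 s=0: VC-HIT | VC [20, 24, 16]
  [14] addr=0xce blk=25 s=1: MISS | VC [20, 24, 16, 29]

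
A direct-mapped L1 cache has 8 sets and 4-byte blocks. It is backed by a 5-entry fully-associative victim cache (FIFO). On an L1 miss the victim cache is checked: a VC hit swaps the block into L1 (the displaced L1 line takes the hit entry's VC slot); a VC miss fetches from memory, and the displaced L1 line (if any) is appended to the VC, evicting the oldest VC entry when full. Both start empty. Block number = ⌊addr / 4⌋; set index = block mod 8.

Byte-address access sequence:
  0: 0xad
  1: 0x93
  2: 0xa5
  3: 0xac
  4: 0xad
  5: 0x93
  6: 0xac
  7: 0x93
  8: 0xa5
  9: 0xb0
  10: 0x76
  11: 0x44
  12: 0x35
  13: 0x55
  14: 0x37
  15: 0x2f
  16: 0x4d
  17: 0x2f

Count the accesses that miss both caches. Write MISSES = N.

MISSES = 10

  [0] addr=0xad blk=43 s=3: MISS | VC []
  [1] addr=0x93 blk=36 s=4: MISS | VC []
  [2] addr=0xa5 blk=41 s=1: MISS | VC []
  [3] addr=0xac blk=43 s=3: L1-HIT | VC []
  [4] addr=0xad blk=43 s=3: L1-HIT | VC []
  [5] addr=0x93 blk=36 s=4: L1-HIT | VC []
  [6] addr=0xac blk=43 s=3: L1-HIT | VC []
  [7] addr=0x93 blk=36 s=4: L1-HIT | VC []
  [8] addr=0xa5 blk=41 s=1: L1-HIT | VC []
  [9] addr=0xb0 blk=44 s=4: MISS | VC [36]
  [10] addr=0x76 blk=29 s=5: MISS | VC [36]
  [11] addr=0x44 blk=17 s=1: MISS | VC [36, 41]
  [12] addr=0x35 blk=13 s=5: MISS | VC [36, 41, 29]
  [13] addr=0x55 blk=21 s=5: MISS | VC [36, 41, 29, 13]
  [14] addr=0x37 blk=13 s=5: VC-HIT | VC [36, 41, 29, 21]
  [15] addr=0x2f blk=11 s=3: MISS | VC [36, 41, 29, 21, 43]
  [16] addr=0x4d blk=19 s=3: MISS | VC [41, 29, 21, 43, 11]
  [17] addr=0x2f blk=11 s=3: VC-HIT | VC [41, 29, 21, 43, 19]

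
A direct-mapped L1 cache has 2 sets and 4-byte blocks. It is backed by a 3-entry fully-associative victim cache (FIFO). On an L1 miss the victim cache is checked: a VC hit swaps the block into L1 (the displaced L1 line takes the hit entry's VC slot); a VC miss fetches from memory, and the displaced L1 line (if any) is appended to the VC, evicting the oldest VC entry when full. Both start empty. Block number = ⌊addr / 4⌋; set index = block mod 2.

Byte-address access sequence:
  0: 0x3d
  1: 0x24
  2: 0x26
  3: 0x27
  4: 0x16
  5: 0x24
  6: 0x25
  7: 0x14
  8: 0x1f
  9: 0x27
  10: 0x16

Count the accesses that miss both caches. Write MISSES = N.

MISSES = 4

  [0] addr=0x3d blk=15 s=1: MISS | VC []
  [1] addr=0x24 blk=9 s=1: MISS | VC [15]
  [2] addr=0x26 blk=9 s=1: L1-HIT | VC [15]
  [3] addr=0x27 blk=9 s=1: L1-HIT | VC [15]
  [4] addr=0x16 blk=5 s=1: MISS | VC [15, 9]
  [5] addr=0x24 blk=9 s=1: VC-HIT | VC [15, 5]
  [6] addr=0x25 blk=9 s=1: L1-HIT | VC [15, 5]
  [7] addr=0x14 blk=5 s=1: VC-HIT | VC [15, 9]
  [8] addr=0x1f blk=7 s=1: MISS | VC [15, 9, 5]
  [9] addr=0x27 blk=9 s=1: VC-HIT | VC [15, 7, 5]
  [10] addr=0x16 blk=5 s=1: VC-HIT | VC [15, 7, 9]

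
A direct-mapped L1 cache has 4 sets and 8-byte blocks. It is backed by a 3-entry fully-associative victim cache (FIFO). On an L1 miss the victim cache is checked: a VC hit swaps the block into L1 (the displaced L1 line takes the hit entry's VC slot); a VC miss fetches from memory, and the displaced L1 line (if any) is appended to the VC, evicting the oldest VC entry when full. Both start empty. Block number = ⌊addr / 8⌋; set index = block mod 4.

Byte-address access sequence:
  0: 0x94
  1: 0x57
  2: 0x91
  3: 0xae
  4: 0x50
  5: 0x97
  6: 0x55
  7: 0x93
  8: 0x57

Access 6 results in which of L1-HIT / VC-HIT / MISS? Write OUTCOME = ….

0: 0x94 (blk 18, set 2) → MISS  vc=[]
1: 0x57 (blk 10, set 2) → MISS  vc=[18]
2: 0x91 (blk 18, set 2) → VC-HIT  vc=[10]
3: 0xae (blk 21, set 1) → MISS  vc=[10]
4: 0x50 (blk 10, set 2) → VC-HIT  vc=[18]
5: 0x97 (blk 18, set 2) → VC-HIT  vc=[10]
6: 0x55 (blk 10, set 2) → VC-HIT  vc=[18]
7: 0x93 (blk 18, set 2) → VC-HIT  vc=[10]
8: 0x57 (blk 10, set 2) → VC-HIT  vc=[18]

OUTCOME = VC-HIT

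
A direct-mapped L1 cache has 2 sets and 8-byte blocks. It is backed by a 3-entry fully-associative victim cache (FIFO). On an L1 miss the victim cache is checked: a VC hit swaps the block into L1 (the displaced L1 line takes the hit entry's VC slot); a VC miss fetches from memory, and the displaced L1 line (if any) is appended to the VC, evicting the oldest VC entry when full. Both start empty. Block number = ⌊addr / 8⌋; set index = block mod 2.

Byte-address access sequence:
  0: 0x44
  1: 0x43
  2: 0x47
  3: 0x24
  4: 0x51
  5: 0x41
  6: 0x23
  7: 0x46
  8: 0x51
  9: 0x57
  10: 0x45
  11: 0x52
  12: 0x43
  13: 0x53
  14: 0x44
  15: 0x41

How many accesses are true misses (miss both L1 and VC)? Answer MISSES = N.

MISSES = 3

0: 0x44 (blk 8, set 0) → MISS  vc=[]
1: 0x43 (blk 8, set 0) → L1-HIT  vc=[]
2: 0x47 (blk 8, set 0) → L1-HIT  vc=[]
3: 0x24 (blk 4, set 0) → MISS  vc=[8]
4: 0x51 (blk 10, set 0) → MISS  vc=[8, 4]
5: 0x41 (blk 8, set 0) → VC-HIT  vc=[10, 4]
6: 0x23 (blk 4, set 0) → VC-HIT  vc=[10, 8]
7: 0x46 (blk 8, set 0) → VC-HIT  vc=[10, 4]
8: 0x51 (blk 10, set 0) → VC-HIT  vc=[8, 4]
9: 0x57 (blk 10, set 0) → L1-HIT  vc=[8, 4]
10: 0x45 (blk 8, set 0) → VC-HIT  vc=[10, 4]
11: 0x52 (blk 10, set 0) → VC-HIT  vc=[8, 4]
12: 0x43 (blk 8, set 0) → VC-HIT  vc=[10, 4]
13: 0x53 (blk 10, set 0) → VC-HIT  vc=[8, 4]
14: 0x44 (blk 8, set 0) → VC-HIT  vc=[10, 4]
15: 0x41 (blk 8, set 0) → L1-HIT  vc=[10, 4]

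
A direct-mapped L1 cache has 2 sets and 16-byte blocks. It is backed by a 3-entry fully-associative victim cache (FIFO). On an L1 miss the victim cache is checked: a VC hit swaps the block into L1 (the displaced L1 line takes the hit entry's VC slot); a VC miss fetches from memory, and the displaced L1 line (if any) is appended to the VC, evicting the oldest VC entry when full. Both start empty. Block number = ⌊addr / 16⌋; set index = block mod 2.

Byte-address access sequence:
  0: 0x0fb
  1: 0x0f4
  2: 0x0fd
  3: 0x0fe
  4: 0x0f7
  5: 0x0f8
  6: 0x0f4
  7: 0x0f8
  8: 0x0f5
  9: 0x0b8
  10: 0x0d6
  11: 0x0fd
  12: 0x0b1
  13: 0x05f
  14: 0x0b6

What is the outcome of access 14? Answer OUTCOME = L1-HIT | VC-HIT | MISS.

#0 0xfb→b15/s1 MISS; vc=[]
#1 0xf4→b15/s1 L1-HIT; vc=[]
#2 0xfd→b15/s1 L1-HIT; vc=[]
#3 0xfe→b15/s1 L1-HIT; vc=[]
#4 0xf7→b15/s1 L1-HIT; vc=[]
#5 0xf8→b15/s1 L1-HIT; vc=[]
#6 0xf4→b15/s1 L1-HIT; vc=[]
#7 0xf8→b15/s1 L1-HIT; vc=[]
#8 0xf5→b15/s1 L1-HIT; vc=[]
#9 0xb8→b11/s1 MISS; vc=[15]
#10 0xd6→b13/s1 MISS; vc=[15,11]
#11 0xfd→b15/s1 VC-HIT; vc=[13,11]
#12 0xb1→b11/s1 VC-HIT; vc=[13,15]
#13 0x5f→b5/s1 MISS; vc=[13,15,11]
#14 0xb6→b11/s1 VC-HIT; vc=[13,15,5]

OUTCOME = VC-HIT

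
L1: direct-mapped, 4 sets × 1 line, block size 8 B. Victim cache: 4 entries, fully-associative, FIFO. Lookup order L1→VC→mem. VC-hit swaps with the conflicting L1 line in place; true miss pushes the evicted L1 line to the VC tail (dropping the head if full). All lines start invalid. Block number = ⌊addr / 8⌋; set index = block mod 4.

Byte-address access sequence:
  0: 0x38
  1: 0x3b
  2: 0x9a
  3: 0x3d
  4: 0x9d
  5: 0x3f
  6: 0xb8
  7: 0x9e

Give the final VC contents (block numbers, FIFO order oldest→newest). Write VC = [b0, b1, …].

0: 0x38 (blk 7, set 3) → MISS  vc=[]
1: 0x3b (blk 7, set 3) → L1-HIT  vc=[]
2: 0x9a (blk 19, set 3) → MISS  vc=[7]
3: 0x3d (blk 7, set 3) → VC-HIT  vc=[19]
4: 0x9d (blk 19, set 3) → VC-HIT  vc=[7]
5: 0x3f (blk 7, set 3) → VC-HIT  vc=[19]
6: 0xb8 (blk 23, set 3) → MISS  vc=[19, 7]
7: 0x9e (blk 19, set 3) → VC-HIT  vc=[23, 7]

VC = [23, 7]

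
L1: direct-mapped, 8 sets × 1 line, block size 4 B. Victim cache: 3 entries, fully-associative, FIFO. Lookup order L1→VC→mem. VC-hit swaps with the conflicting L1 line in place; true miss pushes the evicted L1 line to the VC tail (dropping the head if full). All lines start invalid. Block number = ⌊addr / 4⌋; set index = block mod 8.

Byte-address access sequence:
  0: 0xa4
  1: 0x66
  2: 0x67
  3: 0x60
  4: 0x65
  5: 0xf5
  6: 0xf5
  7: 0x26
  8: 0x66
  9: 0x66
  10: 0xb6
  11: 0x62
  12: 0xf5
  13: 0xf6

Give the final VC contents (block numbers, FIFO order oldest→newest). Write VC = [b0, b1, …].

  [0] addr=0xa4 blk=41 s=1: MISS | VC []
  [1] addr=0x66 blk=25 s=1: MISS | VC [41]
  [2] addr=0x67 blk=25 s=1: L1-HIT | VC [41]
  [3] addr=0x60 blk=24 s=0: MISS | VC [41]
  [4] addr=0x65 blk=25 s=1: L1-HIT | VC [41]
  [5] addr=0xf5 blk=61 s=5: MISS | VC [41]
  [6] addr=0xf5 blk=61 s=5: L1-HIT | VC [41]
  [7] addr=0x26 blk=9 s=1: MISS | VC [41, 25]
  [8] addr=0x66 blk=25 s=1: VC-HIT | VC [41, 9]
  [9] addr=0x66 blk=25 s=1: L1-HIT | VC [41, 9]
  [10] addr=0xb6 blk=45 s=5: MISS | VC [41, 9, 61]
  [11] addr=0x62 blk=24 s=0: L1-HIT | VC [41, 9, 61]
  [12] addr=0xf5 blk=61 s=5: VC-HIT | VC [41, 9, 45]
  [13] addr=0xf6 blk=61 s=5: L1-HIT | VC [41, 9, 45]

VC = [41, 9, 45]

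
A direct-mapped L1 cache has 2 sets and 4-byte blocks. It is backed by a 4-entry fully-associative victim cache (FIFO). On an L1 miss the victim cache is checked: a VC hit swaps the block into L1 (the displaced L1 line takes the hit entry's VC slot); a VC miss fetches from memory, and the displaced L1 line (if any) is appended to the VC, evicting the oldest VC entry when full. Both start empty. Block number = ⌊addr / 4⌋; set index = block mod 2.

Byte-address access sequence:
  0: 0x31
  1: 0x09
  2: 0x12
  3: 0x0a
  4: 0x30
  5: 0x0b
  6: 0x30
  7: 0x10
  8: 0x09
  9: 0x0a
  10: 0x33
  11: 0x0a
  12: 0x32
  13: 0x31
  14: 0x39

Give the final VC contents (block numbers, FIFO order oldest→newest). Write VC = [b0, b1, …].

VC = [4, 2, 12]

#0 0x31→b12/s0 MISS; vc=[]
#1 0x9→b2/s0 MISS; vc=[12]
#2 0x12→b4/s0 MISS; vc=[12,2]
#3 0xa→b2/s0 VC-HIT; vc=[12,4]
#4 0x30→b12/s0 VC-HIT; vc=[2,4]
#5 0xb→b2/s0 VC-HIT; vc=[12,4]
#6 0x30→b12/s0 VC-HIT; vc=[2,4]
#7 0x10→b4/s0 VC-HIT; vc=[2,12]
#8 0x9→b2/s0 VC-HIT; vc=[4,12]
#9 0xa→b2/s0 L1-HIT; vc=[4,12]
#10 0x33→b12/s0 VC-HIT; vc=[4,2]
#11 0xa→b2/s0 VC-HIT; vc=[4,12]
#12 0x32→b12/s0 VC-HIT; vc=[4,2]
#13 0x31→b12/s0 L1-HIT; vc=[4,2]
#14 0x39→b14/s0 MISS; vc=[4,2,12]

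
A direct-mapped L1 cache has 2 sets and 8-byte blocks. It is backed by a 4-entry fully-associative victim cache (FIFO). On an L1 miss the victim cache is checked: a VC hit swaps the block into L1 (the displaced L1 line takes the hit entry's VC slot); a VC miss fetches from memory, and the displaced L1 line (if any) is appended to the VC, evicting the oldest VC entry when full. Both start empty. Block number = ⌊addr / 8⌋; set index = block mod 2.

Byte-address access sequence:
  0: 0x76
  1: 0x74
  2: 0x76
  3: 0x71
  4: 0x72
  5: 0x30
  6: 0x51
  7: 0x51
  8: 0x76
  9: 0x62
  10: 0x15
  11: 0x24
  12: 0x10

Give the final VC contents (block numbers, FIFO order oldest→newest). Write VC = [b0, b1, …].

VC = [6, 14, 12, 4]

0: 0x76 (blk 14, set 0) → MISS  vc=[]
1: 0x74 (blk 14, set 0) → L1-HIT  vc=[]
2: 0x76 (blk 14, set 0) → L1-HIT  vc=[]
3: 0x71 (blk 14, set 0) → L1-HIT  vc=[]
4: 0x72 (blk 14, set 0) → L1-HIT  vc=[]
5: 0x30 (blk 6, set 0) → MISS  vc=[14]
6: 0x51 (blk 10, set 0) → MISS  vc=[14, 6]
7: 0x51 (blk 10, set 0) → L1-HIT  vc=[14, 6]
8: 0x76 (blk 14, set 0) → VC-HIT  vc=[10, 6]
9: 0x62 (blk 12, set 0) → MISS  vc=[10, 6, 14]
10: 0x15 (blk 2, set 0) → MISS  vc=[10, 6, 14, 12]
11: 0x24 (blk 4, set 0) → MISS  vc=[6, 14, 12, 2]
12: 0x10 (blk 2, set 0) → VC-HIT  vc=[6, 14, 12, 4]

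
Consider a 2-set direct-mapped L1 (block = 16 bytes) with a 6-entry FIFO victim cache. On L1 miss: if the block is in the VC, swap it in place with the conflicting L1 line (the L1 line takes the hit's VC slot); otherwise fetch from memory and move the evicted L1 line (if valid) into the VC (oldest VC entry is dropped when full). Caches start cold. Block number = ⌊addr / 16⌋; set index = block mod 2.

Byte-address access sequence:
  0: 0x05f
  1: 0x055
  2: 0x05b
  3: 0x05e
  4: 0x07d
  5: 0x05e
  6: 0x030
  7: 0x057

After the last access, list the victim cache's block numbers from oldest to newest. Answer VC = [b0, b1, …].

VC = [7, 3]

#0 0x5f→b5/s1 MISS; vc=[]
#1 0x55→b5/s1 L1-HIT; vc=[]
#2 0x5b→b5/s1 L1-HIT; vc=[]
#3 0x5e→b5/s1 L1-HIT; vc=[]
#4 0x7d→b7/s1 MISS; vc=[5]
#5 0x5e→b5/s1 VC-HIT; vc=[7]
#6 0x30→b3/s1 MISS; vc=[7,5]
#7 0x57→b5/s1 VC-HIT; vc=[7,3]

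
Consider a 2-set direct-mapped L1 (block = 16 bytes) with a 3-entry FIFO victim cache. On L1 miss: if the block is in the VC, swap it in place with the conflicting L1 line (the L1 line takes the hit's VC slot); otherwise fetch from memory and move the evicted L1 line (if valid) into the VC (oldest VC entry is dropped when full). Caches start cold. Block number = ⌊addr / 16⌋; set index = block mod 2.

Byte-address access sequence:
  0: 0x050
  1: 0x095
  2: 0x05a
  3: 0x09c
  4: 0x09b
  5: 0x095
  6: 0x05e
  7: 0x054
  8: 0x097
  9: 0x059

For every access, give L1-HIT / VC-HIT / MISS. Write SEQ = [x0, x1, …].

0: 0x50 (blk 5, set 1) → MISS  vc=[]
1: 0x95 (blk 9, set 1) → MISS  vc=[5]
2: 0x5a (blk 5, set 1) → VC-HIT  vc=[9]
3: 0x9c (blk 9, set 1) → VC-HIT  vc=[5]
4: 0x9b (blk 9, set 1) → L1-HIT  vc=[5]
5: 0x95 (blk 9, set 1) → L1-HIT  vc=[5]
6: 0x5e (blk 5, set 1) → VC-HIT  vc=[9]
7: 0x54 (blk 5, set 1) → L1-HIT  vc=[9]
8: 0x97 (blk 9, set 1) → VC-HIT  vc=[5]
9: 0x59 (blk 5, set 1) → VC-HIT  vc=[9]

SEQ = [MISS, MISS, VC-HIT, VC-HIT, L1-HIT, L1-HIT, VC-HIT, L1-HIT, VC-HIT, VC-HIT]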